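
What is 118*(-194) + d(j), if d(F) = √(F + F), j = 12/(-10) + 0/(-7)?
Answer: -22892 + 2*I*√15/5 ≈ -22892.0 + 1.5492*I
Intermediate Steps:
j = -6/5 (j = 12*(-⅒) + 0*(-⅐) = -6/5 + 0 = -6/5 ≈ -1.2000)
d(F) = √2*√F (d(F) = √(2*F) = √2*√F)
118*(-194) + d(j) = 118*(-194) + √2*√(-6/5) = -22892 + √2*(I*√30/5) = -22892 + 2*I*√15/5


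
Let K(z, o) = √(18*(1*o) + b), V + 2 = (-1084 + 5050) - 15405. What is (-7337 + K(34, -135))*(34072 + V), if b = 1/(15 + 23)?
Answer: -166043647 + 22631*I*√3508882/38 ≈ -1.6604e+8 + 1.1156e+6*I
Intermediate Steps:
V = -11441 (V = -2 + ((-1084 + 5050) - 15405) = -2 + (3966 - 15405) = -2 - 11439 = -11441)
b = 1/38 ≈ 0.026316
K(z, o) = √(1/38 + 18*o) (K(z, o) = √(18*(1*o) + 1/38) = √(18*o + 1/38) = √(1/38 + 18*o))
(-7337 + K(34, -135))*(34072 + V) = (-7337 + √(38 + 25992*(-135))/38)*(34072 - 11441) = (-7337 + √(38 - 3508920)/38)*22631 = (-7337 + √(-3508882)/38)*22631 = (-7337 + (I*√3508882)/38)*22631 = (-7337 + I*√3508882/38)*22631 = -166043647 + 22631*I*√3508882/38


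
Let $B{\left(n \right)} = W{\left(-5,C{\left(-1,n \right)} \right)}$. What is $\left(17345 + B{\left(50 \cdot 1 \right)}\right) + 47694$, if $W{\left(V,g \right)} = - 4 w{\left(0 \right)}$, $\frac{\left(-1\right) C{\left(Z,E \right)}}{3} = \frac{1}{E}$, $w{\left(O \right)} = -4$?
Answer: $65055$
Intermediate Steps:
$C{\left(Z,E \right)} = - \frac{3}{E}$
$W{\left(V,g \right)} = 16$ ($W{\left(V,g \right)} = \left(-4\right) \left(-4\right) = 16$)
$B{\left(n \right)} = 16$
$\left(17345 + B{\left(50 \cdot 1 \right)}\right) + 47694 = \left(17345 + 16\right) + 47694 = 17361 + 47694 = 65055$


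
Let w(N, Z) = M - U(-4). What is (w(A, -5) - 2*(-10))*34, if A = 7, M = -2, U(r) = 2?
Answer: 544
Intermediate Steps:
w(N, Z) = -4 (w(N, Z) = -2 - 1*2 = -2 - 2 = -4)
(w(A, -5) - 2*(-10))*34 = (-4 - 2*(-10))*34 = (-4 + 20)*34 = 16*34 = 544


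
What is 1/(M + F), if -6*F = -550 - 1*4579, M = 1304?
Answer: 6/12953 ≈ 0.00046321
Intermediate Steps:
F = 5129/6 (F = -(-550 - 1*4579)/6 = -(-550 - 4579)/6 = -1/6*(-5129) = 5129/6 ≈ 854.83)
1/(M + F) = 1/(1304 + 5129/6) = 1/(12953/6) = 6/12953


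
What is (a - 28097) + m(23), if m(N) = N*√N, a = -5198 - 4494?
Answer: -37789 + 23*√23 ≈ -37679.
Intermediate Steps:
a = -9692
m(N) = N^(3/2)
(a - 28097) + m(23) = (-9692 - 28097) + 23^(3/2) = -37789 + 23*√23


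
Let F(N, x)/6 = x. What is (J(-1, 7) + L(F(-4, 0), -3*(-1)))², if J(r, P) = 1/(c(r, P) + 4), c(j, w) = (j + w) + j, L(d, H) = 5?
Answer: 2116/81 ≈ 26.123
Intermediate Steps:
F(N, x) = 6*x
c(j, w) = w + 2*j
J(r, P) = 1/(4 + P + 2*r) (J(r, P) = 1/((P + 2*r) + 4) = 1/(4 + P + 2*r))
(J(-1, 7) + L(F(-4, 0), -3*(-1)))² = (1/(4 + 7 + 2*(-1)) + 5)² = (1/(4 + 7 - 2) + 5)² = (1/9 + 5)² = (⅑ + 5)² = (46/9)² = 2116/81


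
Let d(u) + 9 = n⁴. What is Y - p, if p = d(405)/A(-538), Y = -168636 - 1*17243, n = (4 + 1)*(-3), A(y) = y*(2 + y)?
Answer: -6700200761/36046 ≈ -1.8588e+5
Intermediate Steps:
n = -15 (n = 5*(-3) = -15)
Y = -185879 (Y = -168636 - 17243 = -185879)
d(u) = 50616 (d(u) = -9 + (-15)⁴ = -9 + 50625 = 50616)
p = 6327/36046 (p = 50616/((-538*(2 - 538))) = 50616/((-538*(-536))) = 50616/288368 = 50616*(1/288368) = 6327/36046 ≈ 0.17553)
Y - p = -185879 - 1*6327/36046 = -185879 - 6327/36046 = -6700200761/36046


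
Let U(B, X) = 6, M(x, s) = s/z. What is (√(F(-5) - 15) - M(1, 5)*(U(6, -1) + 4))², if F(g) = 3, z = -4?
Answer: 577/4 + 50*I*√3 ≈ 144.25 + 86.603*I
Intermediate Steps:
M(x, s) = -s/4 (M(x, s) = s/(-4) = s*(-¼) = -s/4)
(√(F(-5) - 15) - M(1, 5)*(U(6, -1) + 4))² = (√(3 - 15) - (-¼*5)*(6 + 4))² = (√(-12) - (-5)*10/4)² = (2*I*√3 - 1*(-25/2))² = (2*I*√3 + 25/2)² = (25/2 + 2*I*√3)²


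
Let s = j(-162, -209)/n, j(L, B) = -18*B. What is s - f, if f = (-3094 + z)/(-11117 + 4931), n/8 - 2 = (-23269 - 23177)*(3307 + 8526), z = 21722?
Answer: 20475724726163/6799595723952 ≈ 3.0113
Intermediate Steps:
n = -4396764128 (n = 16 + 8*((-23269 - 23177)*(3307 + 8526)) = 16 + 8*(-46446*11833) = 16 + 8*(-549595518) = 16 - 4396764144 = -4396764128)
s = -1881/2198382064 (s = -18*(-209)/(-4396764128) = 3762*(-1/4396764128) = -1881/2198382064 ≈ -8.5563e-7)
f = -9314/3093 (f = (-3094 + 21722)/(-11117 + 4931) = 18628/(-6186) = 18628*(-1/6186) = -9314/3093 ≈ -3.0113)
s - f = -1881/2198382064 - 1*(-9314/3093) = -1881/2198382064 + 9314/3093 = 20475724726163/6799595723952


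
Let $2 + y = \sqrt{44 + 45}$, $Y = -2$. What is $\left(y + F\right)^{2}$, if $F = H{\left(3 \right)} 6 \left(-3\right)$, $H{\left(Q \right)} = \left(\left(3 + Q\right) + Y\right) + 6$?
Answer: $\left(182 - \sqrt{89}\right)^{2} \approx 29779.0$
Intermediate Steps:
$H{\left(Q \right)} = 7 + Q$ ($H{\left(Q \right)} = \left(\left(3 + Q\right) - 2\right) + 6 = \left(1 + Q\right) + 6 = 7 + Q$)
$F = -180$ ($F = \left(7 + 3\right) 6 \left(-3\right) = 10 \cdot 6 \left(-3\right) = 60 \left(-3\right) = -180$)
$y = -2 + \sqrt{89}$ ($y = -2 + \sqrt{44 + 45} = -2 + \sqrt{89} \approx 7.434$)
$\left(y + F\right)^{2} = \left(\left(-2 + \sqrt{89}\right) - 180\right)^{2} = \left(-182 + \sqrt{89}\right)^{2}$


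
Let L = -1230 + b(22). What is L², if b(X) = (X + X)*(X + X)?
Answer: 498436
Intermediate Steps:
b(X) = 4*X² (b(X) = (2*X)*(2*X) = 4*X²)
L = 706 (L = -1230 + 4*22² = -1230 + 4*484 = -1230 + 1936 = 706)
L² = 706² = 498436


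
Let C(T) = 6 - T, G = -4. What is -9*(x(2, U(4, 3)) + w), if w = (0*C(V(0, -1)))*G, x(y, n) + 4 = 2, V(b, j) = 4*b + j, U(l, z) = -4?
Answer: 18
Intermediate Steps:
V(b, j) = j + 4*b
x(y, n) = -2 (x(y, n) = -4 + 2 = -2)
w = 0 (w = (0*(6 - (-1 + 4*0)))*(-4) = (0*(6 - (-1 + 0)))*(-4) = (0*(6 - 1*(-1)))*(-4) = (0*(6 + 1))*(-4) = (0*7)*(-4) = 0*(-4) = 0)
-9*(x(2, U(4, 3)) + w) = -9*(-2 + 0) = -9*(-2) = 18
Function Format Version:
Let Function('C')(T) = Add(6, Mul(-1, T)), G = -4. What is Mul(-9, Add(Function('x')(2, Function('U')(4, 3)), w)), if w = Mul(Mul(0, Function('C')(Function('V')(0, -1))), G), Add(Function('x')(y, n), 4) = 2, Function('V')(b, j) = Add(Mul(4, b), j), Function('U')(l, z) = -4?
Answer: 18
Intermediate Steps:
Function('V')(b, j) = Add(j, Mul(4, b))
Function('x')(y, n) = -2 (Function('x')(y, n) = Add(-4, 2) = -2)
w = 0 (w = Mul(Mul(0, Add(6, Mul(-1, Add(-1, Mul(4, 0))))), -4) = Mul(Mul(0, Add(6, Mul(-1, Add(-1, 0)))), -4) = Mul(Mul(0, Add(6, Mul(-1, -1))), -4) = Mul(Mul(0, Add(6, 1)), -4) = Mul(Mul(0, 7), -4) = Mul(0, -4) = 0)
Mul(-9, Add(Function('x')(2, Function('U')(4, 3)), w)) = Mul(-9, Add(-2, 0)) = Mul(-9, -2) = 18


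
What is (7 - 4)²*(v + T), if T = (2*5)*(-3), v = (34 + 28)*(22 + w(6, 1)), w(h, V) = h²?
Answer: 32094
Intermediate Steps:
v = 3596 (v = (34 + 28)*(22 + 6²) = 62*(22 + 36) = 62*58 = 3596)
T = -30 (T = 10*(-3) = -30)
(7 - 4)²*(v + T) = (7 - 4)²*(3596 - 30) = 3²*3566 = 9*3566 = 32094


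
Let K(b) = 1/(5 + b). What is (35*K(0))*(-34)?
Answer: -238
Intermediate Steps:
(35*K(0))*(-34) = (35/(5 + 0))*(-34) = (35/5)*(-34) = (35*(⅕))*(-34) = 7*(-34) = -238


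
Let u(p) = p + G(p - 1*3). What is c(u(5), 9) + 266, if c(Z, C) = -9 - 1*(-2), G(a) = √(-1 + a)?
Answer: 259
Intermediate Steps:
u(p) = p + √(-4 + p) (u(p) = p + √(-1 + (p - 1*3)) = p + √(-1 + (p - 3)) = p + √(-1 + (-3 + p)) = p + √(-4 + p))
c(Z, C) = -7 (c(Z, C) = -9 + 2 = -7)
c(u(5), 9) + 266 = -7 + 266 = 259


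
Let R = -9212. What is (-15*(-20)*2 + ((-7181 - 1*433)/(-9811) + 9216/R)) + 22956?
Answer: 532236461046/22594733 ≈ 23556.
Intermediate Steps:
(-15*(-20)*2 + ((-7181 - 1*433)/(-9811) + 9216/R)) + 22956 = (-15*(-20)*2 + ((-7181 - 1*433)/(-9811) + 9216/(-9212))) + 22956 = (300*2 + ((-7181 - 433)*(-1/9811) + 9216*(-1/9212))) + 22956 = (600 + (-7614*(-1/9811) - 2304/2303)) + 22956 = (600 + (7614/9811 - 2304/2303)) + 22956 = (600 - 5069502/22594733) + 22956 = 13551770298/22594733 + 22956 = 532236461046/22594733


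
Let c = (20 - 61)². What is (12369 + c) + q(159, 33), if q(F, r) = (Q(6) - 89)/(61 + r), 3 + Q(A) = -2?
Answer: 14049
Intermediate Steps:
c = 1681 (c = (-41)² = 1681)
Q(A) = -5 (Q(A) = -3 - 2 = -5)
q(F, r) = -94/(61 + r) (q(F, r) = (-5 - 89)/(61 + r) = -94/(61 + r))
(12369 + c) + q(159, 33) = (12369 + 1681) - 94/(61 + 33) = 14050 - 94/94 = 14050 - 94*1/94 = 14050 - 1 = 14049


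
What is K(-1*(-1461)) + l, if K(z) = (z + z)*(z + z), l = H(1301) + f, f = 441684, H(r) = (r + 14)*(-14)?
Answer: 8961358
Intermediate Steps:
H(r) = -196 - 14*r (H(r) = (14 + r)*(-14) = -196 - 14*r)
l = 423274 (l = (-196 - 14*1301) + 441684 = (-196 - 18214) + 441684 = -18410 + 441684 = 423274)
K(z) = 4*z**2 (K(z) = (2*z)*(2*z) = 4*z**2)
K(-1*(-1461)) + l = 4*(-1*(-1461))**2 + 423274 = 4*1461**2 + 423274 = 4*2134521 + 423274 = 8538084 + 423274 = 8961358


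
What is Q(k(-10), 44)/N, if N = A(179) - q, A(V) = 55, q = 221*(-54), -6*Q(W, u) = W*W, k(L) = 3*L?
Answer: -150/11989 ≈ -0.012511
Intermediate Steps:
Q(W, u) = -W²/6 (Q(W, u) = -W*W/6 = -W²/6)
q = -11934
N = 11989 (N = 55 - 1*(-11934) = 55 + 11934 = 11989)
Q(k(-10), 44)/N = -(3*(-10))²/6/11989 = -⅙*(-30)²*(1/11989) = -⅙*900*(1/11989) = -150*1/11989 = -150/11989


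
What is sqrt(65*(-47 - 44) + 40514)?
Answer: sqrt(34599) ≈ 186.01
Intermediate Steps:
sqrt(65*(-47 - 44) + 40514) = sqrt(65*(-91) + 40514) = sqrt(-5915 + 40514) = sqrt(34599)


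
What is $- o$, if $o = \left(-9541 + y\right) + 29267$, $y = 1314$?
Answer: $-21040$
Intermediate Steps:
$o = 21040$ ($o = \left(-9541 + 1314\right) + 29267 = -8227 + 29267 = 21040$)
$- o = \left(-1\right) 21040 = -21040$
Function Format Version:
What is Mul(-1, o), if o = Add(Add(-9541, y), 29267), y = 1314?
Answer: -21040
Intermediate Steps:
o = 21040 (o = Add(Add(-9541, 1314), 29267) = Add(-8227, 29267) = 21040)
Mul(-1, o) = Mul(-1, 21040) = -21040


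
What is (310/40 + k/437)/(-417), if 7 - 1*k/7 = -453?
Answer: -383/10564 ≈ -0.036255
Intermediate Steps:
k = 3220 (k = 49 - 7*(-453) = 49 + 3171 = 3220)
(310/40 + k/437)/(-417) = (310/40 + 3220/437)/(-417) = (310*(1/40) + 3220*(1/437))*(-1/417) = (31/4 + 140/19)*(-1/417) = (1149/76)*(-1/417) = -383/10564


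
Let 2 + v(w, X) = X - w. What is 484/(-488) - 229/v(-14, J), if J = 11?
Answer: -30721/2806 ≈ -10.948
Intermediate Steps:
v(w, X) = -2 + X - w (v(w, X) = -2 + (X - w) = -2 + X - w)
484/(-488) - 229/v(-14, J) = 484/(-488) - 229/(-2 + 11 - 1*(-14)) = 484*(-1/488) - 229/(-2 + 11 + 14) = -121/122 - 229/23 = -30721/2806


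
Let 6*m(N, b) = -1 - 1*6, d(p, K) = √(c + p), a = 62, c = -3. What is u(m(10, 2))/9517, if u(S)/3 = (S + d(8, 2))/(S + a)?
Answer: -21/3473705 + 18*√5/3473705 ≈ 5.5414e-6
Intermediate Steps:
d(p, K) = √(-3 + p)
m(N, b) = -7/6 (m(N, b) = (-1 - 1*6)/6 = (-1 - 6)/6 = (⅙)*(-7) = -7/6)
u(S) = 3*(S + √5)/(62 + S) (u(S) = 3*((S + √(-3 + 8))/(S + 62)) = 3*((S + √5)/(62 + S)) = 3*(S + √5)/(62 + S))
u(m(10, 2))/9517 = (3*(-7/6 + √5)/(62 - 7/6))/9517 = (3*(-7/6 + √5)/(365/6))*(1/9517) = (3*(6/365)*(-7/6 + √5))*(1/9517) = (-21/365 + 18*√5/365)*(1/9517) = -21/3473705 + 18*√5/3473705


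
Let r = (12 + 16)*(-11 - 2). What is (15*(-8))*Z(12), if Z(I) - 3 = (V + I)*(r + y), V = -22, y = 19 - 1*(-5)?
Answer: -408360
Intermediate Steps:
y = 24 (y = 19 + 5 = 24)
r = -364 (r = 28*(-13) = -364)
Z(I) = 7483 - 340*I (Z(I) = 3 + (-22 + I)*(-364 + 24) = 3 + (-22 + I)*(-340) = 3 + (7480 - 340*I) = 7483 - 340*I)
(15*(-8))*Z(12) = (15*(-8))*(7483 - 340*12) = -120*(7483 - 4080) = -120*3403 = -408360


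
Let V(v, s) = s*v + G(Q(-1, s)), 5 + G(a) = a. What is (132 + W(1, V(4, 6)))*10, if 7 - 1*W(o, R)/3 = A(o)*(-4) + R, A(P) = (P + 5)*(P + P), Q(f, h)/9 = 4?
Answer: 1320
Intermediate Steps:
Q(f, h) = 36 (Q(f, h) = 9*4 = 36)
A(P) = 2*P*(5 + P) (A(P) = (5 + P)*(2*P) = 2*P*(5 + P))
G(a) = -5 + a
V(v, s) = 31 + s*v (V(v, s) = s*v + (-5 + 36) = s*v + 31 = 31 + s*v)
W(o, R) = 21 - 3*R + 24*o*(5 + o) (W(o, R) = 21 - 3*((2*o*(5 + o))*(-4) + R) = 21 - 3*(-8*o*(5 + o) + R) = 21 - 3*(R - 8*o*(5 + o)) = 21 + (-3*R + 24*o*(5 + o)) = 21 - 3*R + 24*o*(5 + o))
(132 + W(1, V(4, 6)))*10 = (132 + (21 - 3*(31 + 6*4) + 24*1*(5 + 1)))*10 = (132 + (21 - 3*(31 + 24) + 24*1*6))*10 = (132 + (21 - 3*55 + 144))*10 = (132 + (21 - 165 + 144))*10 = (132 + 0)*10 = 132*10 = 1320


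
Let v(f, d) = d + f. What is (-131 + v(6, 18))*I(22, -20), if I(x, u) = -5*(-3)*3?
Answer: -4815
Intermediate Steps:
I(x, u) = 45 (I(x, u) = 15*3 = 45)
(-131 + v(6, 18))*I(22, -20) = (-131 + (18 + 6))*45 = (-131 + 24)*45 = -107*45 = -4815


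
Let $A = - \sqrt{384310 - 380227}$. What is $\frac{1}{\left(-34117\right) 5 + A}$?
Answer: $- \frac{170585}{29099238142} + \frac{\sqrt{4083}}{29099238142} \approx -5.86 \cdot 10^{-6}$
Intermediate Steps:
$A = - \sqrt{4083} \approx -63.898$
$\frac{1}{\left(-34117\right) 5 + A} = \frac{1}{\left(-34117\right) 5 - \sqrt{4083}} = \frac{1}{-170585 - \sqrt{4083}}$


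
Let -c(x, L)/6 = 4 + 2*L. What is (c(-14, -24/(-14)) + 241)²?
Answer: 1890625/49 ≈ 38584.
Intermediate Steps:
c(x, L) = -24 - 12*L (c(x, L) = -6*(4 + 2*L) = -24 - 12*L)
(c(-14, -24/(-14)) + 241)² = ((-24 - (-288)/(-14)) + 241)² = ((-24 - (-288)*(-1)/14) + 241)² = ((-24 - 12*12/7) + 241)² = ((-24 - 144/7) + 241)² = (-312/7 + 241)² = (1375/7)² = 1890625/49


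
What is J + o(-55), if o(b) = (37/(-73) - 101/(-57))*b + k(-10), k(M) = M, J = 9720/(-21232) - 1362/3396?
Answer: -125694967787/1562626101 ≈ -80.438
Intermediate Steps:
J = -322537/375541 (J = 9720*(-1/21232) - 1362*1/3396 = -1215/2654 - 227/566 = -322537/375541 ≈ -0.85886)
o(b) = -10 + 5264*b/4161 (o(b) = (37/(-73) - 101/(-57))*b - 10 = (37*(-1/73) - 101*(-1/57))*b - 10 = (-37/73 + 101/57)*b - 10 = 5264*b/4161 - 10 = -10 + 5264*b/4161)
J + o(-55) = -322537/375541 + (-10 + (5264/4161)*(-55)) = -322537/375541 + (-10 - 289520/4161) = -322537/375541 - 331130/4161 = -125694967787/1562626101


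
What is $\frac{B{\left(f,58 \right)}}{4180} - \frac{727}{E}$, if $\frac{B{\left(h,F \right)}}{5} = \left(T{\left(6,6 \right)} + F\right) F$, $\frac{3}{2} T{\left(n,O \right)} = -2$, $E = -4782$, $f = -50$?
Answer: $\frac{4081153}{999438} \approx 4.0835$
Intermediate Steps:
$T{\left(n,O \right)} = - \frac{4}{3}$ ($T{\left(n,O \right)} = \frac{2}{3} \left(-2\right) = - \frac{4}{3}$)
$B{\left(h,F \right)} = 5 F \left(- \frac{4}{3} + F\right)$ ($B{\left(h,F \right)} = 5 \left(- \frac{4}{3} + F\right) F = 5 F \left(- \frac{4}{3} + F\right)$)
$\frac{B{\left(f,58 \right)}}{4180} - \frac{727}{E} = \frac{\frac{5}{3} \cdot 58 \left(-4 + 3 \cdot 58\right)}{4180} - \frac{727}{-4782} = \frac{5}{3} \cdot 58 \left(-4 + 174\right) \frac{1}{4180} - - \frac{727}{4782} = \frac{5}{3} \cdot 58 \cdot 170 \cdot \frac{1}{4180} + \frac{727}{4782} = \frac{49300}{3} \cdot \frac{1}{4180} + \frac{727}{4782} = \frac{2465}{627} + \frac{727}{4782} = \frac{4081153}{999438}$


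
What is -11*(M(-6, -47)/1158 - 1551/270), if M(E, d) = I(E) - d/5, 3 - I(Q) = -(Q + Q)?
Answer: 219505/3474 ≈ 63.185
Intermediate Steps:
I(Q) = 3 + 2*Q (I(Q) = 3 - (-1)*1*(Q + Q) = 3 - (-1)*1*(2*Q) = 3 - (-1)*2*Q = 3 - (-2)*Q = 3 + 2*Q)
M(E, d) = 3 + 2*E - d/5 (M(E, d) = (3 + 2*E) - d/5 = 3 + 2*E - d/5)
-11*(M(-6, -47)/1158 - 1551/270) = -11*((3 + 2*(-6) - ⅕*(-47))/1158 - 1551/270) = -11*((3 - 12 + 47/5)*(1/1158) - 1551*1/270) = -11*((⅖)*(1/1158) - 517/90) = -11*(1/2895 - 517/90) = -11*(-19955/3474) = 219505/3474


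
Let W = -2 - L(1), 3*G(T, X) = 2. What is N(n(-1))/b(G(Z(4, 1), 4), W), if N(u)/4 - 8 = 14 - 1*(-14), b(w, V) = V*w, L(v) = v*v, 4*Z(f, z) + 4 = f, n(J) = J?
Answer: -72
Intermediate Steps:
Z(f, z) = -1 + f/4
G(T, X) = ⅔ (G(T, X) = (⅓)*2 = ⅔)
L(v) = v²
W = -3 (W = -2 - 1*1² = -2 - 1*1 = -2 - 1 = -3)
N(u) = 144 (N(u) = 32 + 4*(14 - 1*(-14)) = 32 + 4*(14 + 14) = 32 + 4*28 = 32 + 112 = 144)
N(n(-1))/b(G(Z(4, 1), 4), W) = 144/((-3*⅔)) = 144/(-2) = 144*(-½) = -72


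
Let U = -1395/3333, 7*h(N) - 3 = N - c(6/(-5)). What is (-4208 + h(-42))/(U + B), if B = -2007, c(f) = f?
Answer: 23405437/11151210 ≈ 2.0989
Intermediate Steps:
h(N) = ⅗ + N/7 (h(N) = 3/7 + (N - 6/(-5))/7 = 3/7 + (N - 6*(-1)/5)/7 = 3/7 + (N - 1*(-6/5))/7 = 3/7 + (N + 6/5)/7 = 3/7 + (6/5 + N)/7 = 3/7 + (6/35 + N/7) = ⅗ + N/7)
U = -465/1111 (U = -1395*1/3333 = -465/1111 ≈ -0.41854)
(-4208 + h(-42))/(U + B) = (-4208 + (⅗ + (⅐)*(-42)))/(-465/1111 - 2007) = (-4208 + (⅗ - 6))/(-2230242/1111) = (-4208 - 27/5)*(-1111/2230242) = -21067/5*(-1111/2230242) = 23405437/11151210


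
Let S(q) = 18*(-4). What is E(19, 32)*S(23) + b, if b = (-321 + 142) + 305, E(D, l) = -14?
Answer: 1134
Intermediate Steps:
S(q) = -72
b = 126 (b = -179 + 305 = 126)
E(19, 32)*S(23) + b = -14*(-72) + 126 = 1008 + 126 = 1134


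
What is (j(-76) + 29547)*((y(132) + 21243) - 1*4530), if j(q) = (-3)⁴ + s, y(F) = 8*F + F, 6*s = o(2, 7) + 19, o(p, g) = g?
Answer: 530448399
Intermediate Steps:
s = 13/3 (s = (7 + 19)/6 = (⅙)*26 = 13/3 ≈ 4.3333)
y(F) = 9*F
j(q) = 256/3 (j(q) = (-3)⁴ + 13/3 = 81 + 13/3 = 256/3)
(j(-76) + 29547)*((y(132) + 21243) - 1*4530) = (256/3 + 29547)*((9*132 + 21243) - 1*4530) = 88897*((1188 + 21243) - 4530)/3 = 88897*(22431 - 4530)/3 = (88897/3)*17901 = 530448399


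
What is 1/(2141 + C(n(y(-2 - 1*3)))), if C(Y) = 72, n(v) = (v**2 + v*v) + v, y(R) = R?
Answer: 1/2213 ≈ 0.00045188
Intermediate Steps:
n(v) = v + 2*v**2 (n(v) = (v**2 + v**2) + v = 2*v**2 + v = v + 2*v**2)
1/(2141 + C(n(y(-2 - 1*3)))) = 1/(2141 + 72) = 1/2213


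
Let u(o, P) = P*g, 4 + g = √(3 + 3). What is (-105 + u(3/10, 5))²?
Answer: 15775 - 1250*√6 ≈ 12713.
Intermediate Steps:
g = -4 + √6 (g = -4 + √(3 + 3) = -4 + √6 ≈ -1.5505)
u(o, P) = P*(-4 + √6)
(-105 + u(3/10, 5))² = (-105 + 5*(-4 + √6))² = (-105 + (-20 + 5*√6))² = (-125 + 5*√6)²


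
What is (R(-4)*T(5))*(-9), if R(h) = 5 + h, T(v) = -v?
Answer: 45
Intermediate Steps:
(R(-4)*T(5))*(-9) = ((5 - 4)*(-1*5))*(-9) = (1*(-5))*(-9) = -5*(-9) = 45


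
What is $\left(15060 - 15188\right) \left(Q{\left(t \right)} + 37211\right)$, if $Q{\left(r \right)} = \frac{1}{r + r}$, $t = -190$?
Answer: $- \frac{452485728}{95} \approx -4.763 \cdot 10^{6}$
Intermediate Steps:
$Q{\left(r \right)} = \frac{1}{2 r}$
$\left(15060 - 15188\right) \left(Q{\left(t \right)} + 37211\right) = \left(15060 - 15188\right) \left(\frac{1}{2 \left(-190\right)} + 37211\right) = - 128 \left(\frac{1}{2} \left(- \frac{1}{190}\right) + 37211\right) = - 128 \left(- \frac{1}{380} + 37211\right) = \left(-128\right) \frac{14140179}{380} = - \frac{452485728}{95}$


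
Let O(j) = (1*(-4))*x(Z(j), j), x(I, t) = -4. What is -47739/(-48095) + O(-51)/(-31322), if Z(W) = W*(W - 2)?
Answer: 747255719/753215795 ≈ 0.99209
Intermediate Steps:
Z(W) = W*(-2 + W)
O(j) = 16 (O(j) = (1*(-4))*(-4) = -4*(-4) = 16)
-47739/(-48095) + O(-51)/(-31322) = -47739/(-48095) + 16/(-31322) = -47739*(-1/48095) + 16*(-1/31322) = 47739/48095 - 8/15661 = 747255719/753215795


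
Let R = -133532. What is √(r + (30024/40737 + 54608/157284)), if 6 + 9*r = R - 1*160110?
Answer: 2*I*√258376071178858807893/177979953 ≈ 180.63*I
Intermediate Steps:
r = -293648/9 (r = -⅔ + (-133532 - 1*160110)/9 = -⅔ + (-133532 - 160110)/9 = -⅔ + (⅑)*(-293642) = -⅔ - 293642/9 = -293648/9 ≈ -32628.)
√(r + (30024/40737 + 54608/157284)) = √(-293648/9 + (30024/40737 + 54608/157284)) = √(-293648/9 + (30024*(1/40737) + 54608*(1/157284))) = √(-293648/9 + (10008/13579 + 13652/39321)) = √(-293648/9 + 578905076/533939859) = √(-5806857835924/177979953) = 2*I*√258376071178858807893/177979953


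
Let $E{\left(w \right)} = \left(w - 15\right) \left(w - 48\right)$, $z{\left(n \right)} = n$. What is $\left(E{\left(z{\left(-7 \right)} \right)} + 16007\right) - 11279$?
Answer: $5938$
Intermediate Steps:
$E{\left(w \right)} = \left(-48 + w\right) \left(-15 + w\right)$ ($E{\left(w \right)} = \left(-15 + w\right) \left(-48 + w\right) = \left(-48 + w\right) \left(-15 + w\right)$)
$\left(E{\left(z{\left(-7 \right)} \right)} + 16007\right) - 11279 = \left(\left(720 + \left(-7\right)^{2} - -441\right) + 16007\right) - 11279 = \left(\left(720 + 49 + 441\right) + 16007\right) - 11279 = \left(1210 + 16007\right) - 11279 = 17217 - 11279 = 5938$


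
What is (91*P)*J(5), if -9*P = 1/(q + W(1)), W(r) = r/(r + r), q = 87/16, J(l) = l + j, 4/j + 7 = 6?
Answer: -1456/855 ≈ -1.7029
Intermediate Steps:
j = -4 (j = 4/(-7 + 6) = 4/(-1) = 4*(-1) = -4)
J(l) = -4 + l (J(l) = l - 4 = -4 + l)
q = 87/16 (q = 87*(1/16) = 87/16 ≈ 5.4375)
W(r) = 1/2 (W(r) = r/((2*r)) = r*(1/(2*r)) = 1/2)
P = -16/855 (P = -1/(9*(87/16 + 1/2)) = -1/(9*95/16) = -1/9*16/95 = -16/855 ≈ -0.018713)
(91*P)*J(5) = (91*(-16/855))*(-4 + 5) = -1456/855*1 = -1456/855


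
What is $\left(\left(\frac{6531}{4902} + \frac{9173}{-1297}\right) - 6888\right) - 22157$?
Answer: $- \frac{61567175523}{2119298} \approx -29051.0$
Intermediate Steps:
$\left(\left(\frac{6531}{4902} + \frac{9173}{-1297}\right) - 6888\right) - 22157 = \left(\left(6531 \cdot \frac{1}{4902} + 9173 \left(- \frac{1}{1297}\right)\right) - 6888\right) - 22157 = \left(\left(\frac{2177}{1634} - \frac{9173}{1297}\right) - 6888\right) - 22157 = \left(- \frac{12165113}{2119298} - 6888\right) - 22157 = - \frac{14609889737}{2119298} - 22157 = - \frac{61567175523}{2119298}$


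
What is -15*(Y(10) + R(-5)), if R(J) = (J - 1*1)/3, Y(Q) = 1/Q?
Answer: 57/2 ≈ 28.500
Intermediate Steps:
R(J) = -⅓ + J/3 (R(J) = (J - 1)*(⅓) = (-1 + J)*(⅓) = -⅓ + J/3)
-15*(Y(10) + R(-5)) = -15*(1/10 + (-⅓ + (⅓)*(-5))) = -15*(⅒ + (-⅓ - 5/3)) = -15*(⅒ - 2) = -15*(-19/10) = 57/2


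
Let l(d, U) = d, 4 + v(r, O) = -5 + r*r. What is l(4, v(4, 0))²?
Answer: 16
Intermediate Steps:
v(r, O) = -9 + r² (v(r, O) = -4 + (-5 + r*r) = -4 + (-5 + r²) = -9 + r²)
l(4, v(4, 0))² = 4² = 16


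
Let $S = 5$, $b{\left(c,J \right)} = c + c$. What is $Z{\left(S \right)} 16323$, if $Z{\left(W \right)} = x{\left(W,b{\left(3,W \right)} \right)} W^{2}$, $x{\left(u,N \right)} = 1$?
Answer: $408075$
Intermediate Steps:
$b{\left(c,J \right)} = 2 c$
$Z{\left(W \right)} = W^{2}$ ($Z{\left(W \right)} = 1 W^{2} = W^{2}$)
$Z{\left(S \right)} 16323 = 5^{2} \cdot 16323 = 25 \cdot 16323 = 408075$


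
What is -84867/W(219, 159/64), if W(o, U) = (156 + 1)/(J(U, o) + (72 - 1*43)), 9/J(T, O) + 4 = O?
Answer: -529909548/33755 ≈ -15699.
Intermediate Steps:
J(T, O) = 9/(-4 + O)
W(o, U) = 157/(29 + 9/(-4 + o)) (W(o, U) = (156 + 1)/(9/(-4 + o) + (72 - 1*43)) = 157/(9/(-4 + o) + (72 - 43)) = 157/(9/(-4 + o) + 29) = 157/(29 + 9/(-4 + o)))
-84867/W(219, 159/64) = -84867*(-107 + 29*219)/(157*(-4 + 219)) = -84867/(157*215/(-107 + 6351)) = -84867/(157*215/6244) = -84867/(157*(1/6244)*215) = -84867/33755/6244 = -84867*6244/33755 = -529909548/33755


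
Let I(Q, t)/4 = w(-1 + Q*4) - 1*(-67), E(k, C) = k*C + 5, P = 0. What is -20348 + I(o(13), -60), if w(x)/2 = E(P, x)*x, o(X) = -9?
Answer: -21560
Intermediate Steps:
E(k, C) = 5 + C*k (E(k, C) = C*k + 5 = 5 + C*k)
w(x) = 10*x (w(x) = 2*((5 + x*0)*x) = 2*((5 + 0)*x) = 2*(5*x) = 10*x)
I(Q, t) = 228 + 160*Q (I(Q, t) = 4*(10*(-1 + Q*4) - 1*(-67)) = 4*(10*(-1 + 4*Q) + 67) = 4*((-10 + 40*Q) + 67) = 4*(57 + 40*Q) = 228 + 160*Q)
-20348 + I(o(13), -60) = -20348 + (228 + 160*(-9)) = -20348 + (228 - 1440) = -20348 - 1212 = -21560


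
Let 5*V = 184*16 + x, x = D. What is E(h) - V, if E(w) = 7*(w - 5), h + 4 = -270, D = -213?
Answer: -12496/5 ≈ -2499.2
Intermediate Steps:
x = -213
h = -274 (h = -4 - 270 = -274)
E(w) = -35 + 7*w (E(w) = 7*(-5 + w) = -35 + 7*w)
V = 2731/5 (V = (184*16 - 213)/5 = (2944 - 213)/5 = (⅕)*2731 = 2731/5 ≈ 546.20)
E(h) - V = (-35 + 7*(-274)) - 1*2731/5 = (-35 - 1918) - 2731/5 = -1953 - 2731/5 = -12496/5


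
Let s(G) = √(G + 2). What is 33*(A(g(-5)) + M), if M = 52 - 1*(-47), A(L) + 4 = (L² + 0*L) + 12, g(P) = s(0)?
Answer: 3597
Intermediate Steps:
s(G) = √(2 + G)
g(P) = √2 (g(P) = √(2 + 0) = √2)
A(L) = 8 + L² (A(L) = -4 + ((L² + 0*L) + 12) = -4 + ((L² + 0) + 12) = -4 + (L² + 12) = -4 + (12 + L²) = 8 + L²)
M = 99 (M = 52 + 47 = 99)
33*(A(g(-5)) + M) = 33*((8 + (√2)²) + 99) = 33*((8 + 2) + 99) = 33*(10 + 99) = 33*109 = 3597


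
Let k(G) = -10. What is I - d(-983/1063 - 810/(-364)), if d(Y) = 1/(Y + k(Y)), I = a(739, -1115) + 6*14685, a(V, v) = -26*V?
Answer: 115955675162/1683051 ≈ 68896.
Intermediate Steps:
I = 68896 (I = -26*739 + 6*14685 = -19214 + 88110 = 68896)
d(Y) = 1/(-10 + Y) (d(Y) = 1/(Y - 10) = 1/(-10 + Y))
I - d(-983/1063 - 810/(-364)) = 68896 - 1/(-10 + (-983/1063 - 810/(-364))) = 68896 - 1/(-10 + (-983*1/1063 - 810*(-1/364))) = 68896 - 1/(-10 + (-983/1063 + 405/182)) = 68896 - 1/(-10 + 251609/193466) = 68896 - 1/(-1683051/193466) = 68896 - 1*(-193466/1683051) = 68896 + 193466/1683051 = 115955675162/1683051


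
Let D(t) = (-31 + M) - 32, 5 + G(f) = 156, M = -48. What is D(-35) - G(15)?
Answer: -262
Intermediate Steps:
G(f) = 151 (G(f) = -5 + 156 = 151)
D(t) = -111 (D(t) = (-31 - 48) - 32 = -79 - 32 = -111)
D(-35) - G(15) = -111 - 1*151 = -111 - 151 = -262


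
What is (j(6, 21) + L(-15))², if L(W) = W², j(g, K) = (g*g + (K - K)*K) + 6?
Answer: 71289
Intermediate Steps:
j(g, K) = 6 + g² (j(g, K) = (g² + 0*K) + 6 = (g² + 0) + 6 = g² + 6 = 6 + g²)
(j(6, 21) + L(-15))² = ((6 + 6²) + (-15)²)² = ((6 + 36) + 225)² = (42 + 225)² = 267² = 71289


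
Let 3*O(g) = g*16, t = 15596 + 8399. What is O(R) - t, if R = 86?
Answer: -70609/3 ≈ -23536.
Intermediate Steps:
t = 23995
O(g) = 16*g/3 (O(g) = (g*16)/3 = (16*g)/3 = 16*g/3)
O(R) - t = (16/3)*86 - 1*23995 = 1376/3 - 23995 = -70609/3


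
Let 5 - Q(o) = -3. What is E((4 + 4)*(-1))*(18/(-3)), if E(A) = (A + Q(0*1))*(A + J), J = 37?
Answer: 0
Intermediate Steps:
Q(o) = 8 (Q(o) = 5 - 1*(-3) = 5 + 3 = 8)
E(A) = (8 + A)*(37 + A) (E(A) = (A + 8)*(A + 37) = (8 + A)*(37 + A))
E((4 + 4)*(-1))*(18/(-3)) = (296 + ((4 + 4)*(-1))**2 + 45*((4 + 4)*(-1)))*(18/(-3)) = (296 + (8*(-1))**2 + 45*(8*(-1)))*(18*(-1/3)) = (296 + (-8)**2 + 45*(-8))*(-6) = (296 + 64 - 360)*(-6) = 0*(-6) = 0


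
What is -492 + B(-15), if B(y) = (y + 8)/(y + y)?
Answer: -14753/30 ≈ -491.77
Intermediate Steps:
B(y) = (8 + y)/(2*y) (B(y) = (8 + y)/((2*y)) = (8 + y)*(1/(2*y)) = (8 + y)/(2*y))
-492 + B(-15) = -492 + (1/2)*(8 - 15)/(-15) = -492 + (1/2)*(-1/15)*(-7) = -492 + 7/30 = -14753/30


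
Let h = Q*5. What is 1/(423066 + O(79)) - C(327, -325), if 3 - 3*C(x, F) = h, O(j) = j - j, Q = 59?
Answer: 41178425/423066 ≈ 97.333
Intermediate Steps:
O(j) = 0
h = 295 (h = 59*5 = 295)
C(x, F) = -292/3 (C(x, F) = 1 - ⅓*295 = 1 - 295/3 = -292/3)
1/(423066 + O(79)) - C(327, -325) = 1/(423066 + 0) - 1*(-292/3) = 1/423066 + 292/3 = 41178425/423066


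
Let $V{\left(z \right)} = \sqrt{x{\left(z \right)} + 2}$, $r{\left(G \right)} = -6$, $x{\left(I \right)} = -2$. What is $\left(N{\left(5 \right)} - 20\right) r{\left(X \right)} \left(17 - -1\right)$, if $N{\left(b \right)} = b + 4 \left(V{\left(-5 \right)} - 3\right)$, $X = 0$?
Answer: $2916$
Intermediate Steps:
$V{\left(z \right)} = 0$ ($V{\left(z \right)} = \sqrt{-2 + 2} = \sqrt{0} = 0$)
$N{\left(b \right)} = -12 + b$ ($N{\left(b \right)} = b + 4 \left(0 - 3\right) = b + 4 \left(-3\right) = b - 12 = -12 + b$)
$\left(N{\left(5 \right)} - 20\right) r{\left(X \right)} \left(17 - -1\right) = \left(\left(-12 + 5\right) - 20\right) \left(-6\right) \left(17 - -1\right) = \left(-7 - 20\right) \left(-6\right) \left(17 + 1\right) = \left(-27\right) \left(-6\right) 18 = 162 \cdot 18 = 2916$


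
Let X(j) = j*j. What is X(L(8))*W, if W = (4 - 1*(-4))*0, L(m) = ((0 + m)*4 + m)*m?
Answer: 0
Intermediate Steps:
L(m) = 5*m**2 (L(m) = (m*4 + m)*m = (4*m + m)*m = (5*m)*m = 5*m**2)
W = 0 (W = (4 + 4)*0 = 8*0 = 0)
X(j) = j**2
X(L(8))*W = (5*8**2)**2*0 = (5*64)**2*0 = 320**2*0 = 102400*0 = 0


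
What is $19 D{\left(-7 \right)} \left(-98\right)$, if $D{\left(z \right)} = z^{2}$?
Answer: $-91238$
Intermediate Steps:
$19 D{\left(-7 \right)} \left(-98\right) = 19 \left(-7\right)^{2} \left(-98\right) = 19 \cdot 49 \left(-98\right) = 931 \left(-98\right) = -91238$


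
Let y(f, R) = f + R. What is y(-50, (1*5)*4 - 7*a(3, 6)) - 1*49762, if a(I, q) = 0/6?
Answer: -49792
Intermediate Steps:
a(I, q) = 0 (a(I, q) = 0*(⅙) = 0)
y(f, R) = R + f
y(-50, (1*5)*4 - 7*a(3, 6)) - 1*49762 = (((1*5)*4 - 7*0) - 50) - 1*49762 = ((5*4 + 0) - 50) - 49762 = ((20 + 0) - 50) - 49762 = (20 - 50) - 49762 = -30 - 49762 = -49792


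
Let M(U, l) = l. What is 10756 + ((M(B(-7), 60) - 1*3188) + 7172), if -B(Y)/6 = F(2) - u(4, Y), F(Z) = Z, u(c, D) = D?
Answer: 14800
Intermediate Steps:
B(Y) = -12 + 6*Y (B(Y) = -6*(2 - Y) = -12 + 6*Y)
10756 + ((M(B(-7), 60) - 1*3188) + 7172) = 10756 + ((60 - 1*3188) + 7172) = 10756 + ((60 - 3188) + 7172) = 10756 + (-3128 + 7172) = 10756 + 4044 = 14800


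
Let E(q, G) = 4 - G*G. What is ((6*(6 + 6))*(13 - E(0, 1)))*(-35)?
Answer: -25200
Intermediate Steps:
E(q, G) = 4 - G**2
((6*(6 + 6))*(13 - E(0, 1)))*(-35) = ((6*(6 + 6))*(13 - (4 - 1*1**2)))*(-35) = ((6*12)*(13 - (4 - 1*1)))*(-35) = (72*(13 - (4 - 1)))*(-35) = (72*(13 - 1*3))*(-35) = (72*(13 - 3))*(-35) = (72*10)*(-35) = 720*(-35) = -25200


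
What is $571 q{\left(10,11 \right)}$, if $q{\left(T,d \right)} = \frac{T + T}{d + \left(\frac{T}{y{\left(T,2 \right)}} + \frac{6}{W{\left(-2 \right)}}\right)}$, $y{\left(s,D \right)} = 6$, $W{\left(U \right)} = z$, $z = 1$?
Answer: $\frac{8565}{14} \approx 611.79$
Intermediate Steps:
$W{\left(U \right)} = 1$
$q{\left(T,d \right)} = \frac{2 T}{6 + d + \frac{T}{6}}$ ($q{\left(T,d \right)} = \frac{T + T}{d + \left(\frac{T}{6} + \frac{6}{1}\right)} = \frac{2 T}{d + \left(T \frac{1}{6} + 6 \cdot 1\right)} = \frac{2 T}{d + \left(\frac{T}{6} + 6\right)} = \frac{2 T}{d + \left(6 + \frac{T}{6}\right)} = \frac{2 T}{6 + d + \frac{T}{6}}$)
$571 q{\left(10,11 \right)} = 571 \cdot 12 \cdot 10 \frac{1}{36 + 10 + 6 \cdot 11} = 571 \cdot 12 \cdot 10 \frac{1}{36 + 10 + 66} = 571 \cdot 12 \cdot 10 \cdot \frac{1}{112} = 571 \cdot \frac{15}{14} = \frac{8565}{14}$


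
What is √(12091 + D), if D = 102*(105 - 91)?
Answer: √13519 ≈ 116.27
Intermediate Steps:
D = 1428 (D = 102*14 = 1428)
√(12091 + D) = √(12091 + 1428) = √13519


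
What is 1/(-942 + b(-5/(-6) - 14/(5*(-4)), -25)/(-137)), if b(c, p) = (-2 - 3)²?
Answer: -137/129079 ≈ -0.0010614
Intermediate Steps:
b(c, p) = 25 (b(c, p) = (-5)² = 25)
1/(-942 + b(-5/(-6) - 14/(5*(-4)), -25)/(-137)) = 1/(-942 + 25/(-137)) = 1/(-942 + 25*(-1/137)) = 1/(-942 - 25/137) = 1/(-129079/137) = -137/129079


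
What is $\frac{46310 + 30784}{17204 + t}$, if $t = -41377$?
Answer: $- \frac{77094}{24173} \approx -3.1893$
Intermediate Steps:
$\frac{46310 + 30784}{17204 + t} = \frac{46310 + 30784}{17204 - 41377} = \frac{77094}{-24173} = 77094 \left(- \frac{1}{24173}\right) = - \frac{77094}{24173}$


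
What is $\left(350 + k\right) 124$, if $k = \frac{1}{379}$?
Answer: $\frac{16448724}{379} \approx 43400.0$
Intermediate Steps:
$k = \frac{1}{379} \approx 0.0026385$
$\left(350 + k\right) 124 = \left(350 + \frac{1}{379}\right) 124 = \frac{132651}{379} \cdot 124 = \frac{16448724}{379}$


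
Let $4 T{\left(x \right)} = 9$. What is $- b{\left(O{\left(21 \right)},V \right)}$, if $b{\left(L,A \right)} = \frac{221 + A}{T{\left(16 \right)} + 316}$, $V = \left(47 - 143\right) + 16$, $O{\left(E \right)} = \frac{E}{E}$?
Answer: $- \frac{564}{1273} \approx -0.44305$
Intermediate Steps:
$O{\left(E \right)} = 1$
$T{\left(x \right)} = \frac{9}{4}$ ($T{\left(x \right)} = \frac{1}{4} \cdot 9 = \frac{9}{4}$)
$V = -80$ ($V = -96 + 16 = -80$)
$b{\left(L,A \right)} = \frac{884}{1273} + \frac{4 A}{1273}$ ($b{\left(L,A \right)} = \frac{221 + A}{\frac{9}{4} + 316} = \frac{221 + A}{\frac{1273}{4}} = \left(221 + A\right) \frac{4}{1273} = \frac{884}{1273} + \frac{4 A}{1273}$)
$- b{\left(O{\left(21 \right)},V \right)} = - (\frac{884}{1273} + \frac{4}{1273} \left(-80\right)) = - (\frac{884}{1273} - \frac{320}{1273}) = \left(-1\right) \frac{564}{1273} = - \frac{564}{1273}$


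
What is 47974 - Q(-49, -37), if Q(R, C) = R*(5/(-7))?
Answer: 47939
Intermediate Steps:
Q(R, C) = -5*R/7 (Q(R, C) = R*(5*(-⅐)) = R*(-5/7) = -5*R/7)
47974 - Q(-49, -37) = 47974 - (-5)*(-49)/7 = 47974 - 1*35 = 47974 - 35 = 47939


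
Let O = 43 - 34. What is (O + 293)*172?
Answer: 51944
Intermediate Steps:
O = 9
(O + 293)*172 = (9 + 293)*172 = 302*172 = 51944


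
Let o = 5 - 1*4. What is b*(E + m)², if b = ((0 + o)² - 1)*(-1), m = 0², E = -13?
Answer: 0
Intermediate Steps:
m = 0
o = 1 (o = 5 - 4 = 1)
b = 0 (b = ((0 + 1)² - 1)*(-1) = (1² - 1)*(-1) = (1 - 1)*(-1) = 0*(-1) = 0)
b*(E + m)² = 0*(-13 + 0)² = 0*(-13)² = 0*169 = 0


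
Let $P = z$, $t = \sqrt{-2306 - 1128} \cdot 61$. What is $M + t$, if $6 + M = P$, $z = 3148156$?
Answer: $3148150 + 61 i \sqrt{3434} \approx 3.1482 \cdot 10^{6} + 3574.6 i$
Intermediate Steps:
$t = 61 i \sqrt{3434}$ ($t = \sqrt{-3434} \cdot 61 = i \sqrt{3434} \cdot 61 = 61 i \sqrt{3434} \approx 3574.6 i$)
$P = 3148156$
$M = 3148150$ ($M = -6 + 3148156 = 3148150$)
$M + t = 3148150 + 61 i \sqrt{3434}$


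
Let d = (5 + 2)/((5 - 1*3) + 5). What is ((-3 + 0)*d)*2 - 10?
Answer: -16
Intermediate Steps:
d = 1 (d = 7/((5 - 3) + 5) = 7/(2 + 5) = 7/7 = 7*(⅐) = 1)
((-3 + 0)*d)*2 - 10 = ((-3 + 0)*1)*2 - 10 = -3*1*2 - 10 = -3*2 - 10 = -6 - 10 = -16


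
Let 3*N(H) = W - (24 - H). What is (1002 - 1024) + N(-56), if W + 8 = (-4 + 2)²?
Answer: -50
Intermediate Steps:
W = -4 (W = -8 + (-4 + 2)² = -8 + (-2)² = -8 + 4 = -4)
N(H) = -28/3 + H/3 (N(H) = (-4 - (24 - H))/3 = (-4 + (-24 + H))/3 = (-28 + H)/3 = -28/3 + H/3)
(1002 - 1024) + N(-56) = (1002 - 1024) + (-28/3 + (⅓)*(-56)) = -22 + (-28/3 - 56/3) = -22 - 28 = -50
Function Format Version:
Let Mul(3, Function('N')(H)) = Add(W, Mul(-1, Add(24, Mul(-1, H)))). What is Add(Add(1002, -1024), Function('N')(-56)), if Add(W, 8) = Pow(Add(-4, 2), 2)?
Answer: -50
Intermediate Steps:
W = -4 (W = Add(-8, Pow(Add(-4, 2), 2)) = Add(-8, Pow(-2, 2)) = Add(-8, 4) = -4)
Function('N')(H) = Add(Rational(-28, 3), Mul(Rational(1, 3), H)) (Function('N')(H) = Mul(Rational(1, 3), Add(-4, Mul(-1, Add(24, Mul(-1, H))))) = Mul(Rational(1, 3), Add(-4, Add(-24, H))) = Mul(Rational(1, 3), Add(-28, H)) = Add(Rational(-28, 3), Mul(Rational(1, 3), H)))
Add(Add(1002, -1024), Function('N')(-56)) = Add(Add(1002, -1024), Add(Rational(-28, 3), Mul(Rational(1, 3), -56))) = Add(-22, Add(Rational(-28, 3), Rational(-56, 3))) = Add(-22, -28) = -50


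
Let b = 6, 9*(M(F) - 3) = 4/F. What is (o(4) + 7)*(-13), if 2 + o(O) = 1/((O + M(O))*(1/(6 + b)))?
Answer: -1391/16 ≈ -86.938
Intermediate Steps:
M(F) = 3 + 4/(9*F) (M(F) = 3 + (4/F)/9 = 3 + 4/(9*F))
o(O) = -2 + 12/(3 + O + 4/(9*O)) (o(O) = -2 + 1/((O + (3 + 4/(9*O)))*(1/(6 + 6))) = -2 + 1/((3 + O + 4/(9*O))*(1/12)) = -2 + 12/(3 + O + 4/(9*O)))
(o(4) + 7)*(-13) = (2*(-4 - 9*4² + 27*4)/(4 + 9*4² + 27*4) + 7)*(-13) = (2*(-4 - 9*16 + 108)/(4 + 9*16 + 108) + 7)*(-13) = (2*(-4 - 144 + 108)/(4 + 144 + 108) + 7)*(-13) = (2*(-40)/256 + 7)*(-13) = (2*(1/256)*(-40) + 7)*(-13) = (-5/16 + 7)*(-13) = (107/16)*(-13) = -1391/16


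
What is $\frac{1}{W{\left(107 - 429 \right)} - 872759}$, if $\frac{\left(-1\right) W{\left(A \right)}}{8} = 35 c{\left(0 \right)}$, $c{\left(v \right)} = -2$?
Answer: $- \frac{1}{872199} \approx -1.1465 \cdot 10^{-6}$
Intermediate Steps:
$W{\left(A \right)} = 560$ ($W{\left(A \right)} = - 8 \cdot 35 \left(-2\right) = \left(-8\right) \left(-70\right) = 560$)
$\frac{1}{W{\left(107 - 429 \right)} - 872759} = \frac{1}{560 - 872759} = \frac{1}{-872199} = - \frac{1}{872199}$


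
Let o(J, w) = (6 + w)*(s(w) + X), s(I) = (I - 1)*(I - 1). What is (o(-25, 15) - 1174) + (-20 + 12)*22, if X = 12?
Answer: 3018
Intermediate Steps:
s(I) = (-1 + I)² (s(I) = (-1 + I)*(-1 + I) = (-1 + I)²)
o(J, w) = (6 + w)*(12 + (-1 + w)²) (o(J, w) = (6 + w)*((-1 + w)² + 12) = (6 + w)*(12 + (-1 + w)²))
(o(-25, 15) - 1174) + (-20 + 12)*22 = ((78 + 15 + 15³ + 4*15²) - 1174) + (-20 + 12)*22 = ((78 + 15 + 3375 + 4*225) - 1174) - 8*22 = ((78 + 15 + 3375 + 900) - 1174) - 176 = (4368 - 1174) - 176 = 3194 - 176 = 3018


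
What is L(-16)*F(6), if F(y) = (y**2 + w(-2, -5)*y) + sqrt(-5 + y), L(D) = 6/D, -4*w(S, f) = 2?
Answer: -51/4 ≈ -12.750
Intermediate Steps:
w(S, f) = -1/2 (w(S, f) = -1/4*2 = -1/2)
F(y) = y**2 + sqrt(-5 + y) - y/2 (F(y) = (y**2 - y/2) + sqrt(-5 + y) = y**2 + sqrt(-5 + y) - y/2)
L(-16)*F(6) = (6/(-16))*(6**2 + sqrt(-5 + 6) - 1/2*6) = (6*(-1/16))*(36 + sqrt(1) - 3) = -3*(36 + 1 - 3)/8 = -3/8*34 = -51/4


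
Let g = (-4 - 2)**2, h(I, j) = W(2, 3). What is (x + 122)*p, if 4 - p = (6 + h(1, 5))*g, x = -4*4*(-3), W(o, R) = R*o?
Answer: -72760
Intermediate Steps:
h(I, j) = 6 (h(I, j) = 3*2 = 6)
g = 36 (g = (-6)**2 = 36)
x = 48 (x = -16*(-3) = 48)
p = -428 (p = 4 - (6 + 6)*36 = 4 - 12*36 = 4 - 1*432 = 4 - 432 = -428)
(x + 122)*p = (48 + 122)*(-428) = 170*(-428) = -72760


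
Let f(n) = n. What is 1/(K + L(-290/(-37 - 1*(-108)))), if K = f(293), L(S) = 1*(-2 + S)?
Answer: 71/20371 ≈ 0.0034853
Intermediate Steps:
L(S) = -2 + S
K = 293
1/(K + L(-290/(-37 - 1*(-108)))) = 1/(293 + (-2 - 290/(-37 - 1*(-108)))) = 1/(293 + (-2 - 290/(-37 + 108))) = 1/(293 + (-2 - 290/71)) = 1/(293 - 432/71) = 1/(20371/71) = 71/20371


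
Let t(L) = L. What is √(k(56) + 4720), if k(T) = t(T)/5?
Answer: 2*√29570/5 ≈ 68.784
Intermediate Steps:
k(T) = T/5
√(k(56) + 4720) = √((⅕)*56 + 4720) = √(56/5 + 4720) = √(23656/5) = 2*√29570/5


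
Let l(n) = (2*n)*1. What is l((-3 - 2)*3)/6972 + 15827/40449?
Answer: 18188729/47001738 ≈ 0.38698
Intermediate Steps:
l(n) = 2*n
l((-3 - 2)*3)/6972 + 15827/40449 = (2*((-3 - 2)*3))/6972 + 15827/40449 = (2*(-5*3))*(1/6972) + 15827*(1/40449) = (2*(-15))*(1/6972) + 15827/40449 = -30*1/6972 + 15827/40449 = -5/1162 + 15827/40449 = 18188729/47001738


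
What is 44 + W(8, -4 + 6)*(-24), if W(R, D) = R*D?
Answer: -340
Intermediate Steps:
W(R, D) = D*R
44 + W(8, -4 + 6)*(-24) = 44 + ((-4 + 6)*8)*(-24) = 44 + (2*8)*(-24) = 44 + 16*(-24) = 44 - 384 = -340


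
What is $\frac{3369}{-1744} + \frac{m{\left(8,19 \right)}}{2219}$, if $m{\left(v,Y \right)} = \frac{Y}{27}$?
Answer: $- \frac{201813761}{104488272} \approx -1.9314$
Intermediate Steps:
$m{\left(v,Y \right)} = \frac{Y}{27}$ ($m{\left(v,Y \right)} = Y \frac{1}{27} = \frac{Y}{27}$)
$\frac{3369}{-1744} + \frac{m{\left(8,19 \right)}}{2219} = \frac{3369}{-1744} + \frac{\frac{1}{27} \cdot 19}{2219} = 3369 \left(- \frac{1}{1744}\right) + \frac{19}{27} \cdot \frac{1}{2219} = - \frac{3369}{1744} + \frac{19}{59913} = - \frac{201813761}{104488272}$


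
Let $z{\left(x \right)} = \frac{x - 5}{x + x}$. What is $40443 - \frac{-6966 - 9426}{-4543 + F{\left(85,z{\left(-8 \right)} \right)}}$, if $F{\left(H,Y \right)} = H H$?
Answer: $\frac{18080753}{447} \approx 40449.0$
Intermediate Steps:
$z{\left(x \right)} = \frac{-5 + x}{2 x}$
$F{\left(H,Y \right)} = H^{2}$
$40443 - \frac{-6966 - 9426}{-4543 + F{\left(85,z{\left(-8 \right)} \right)}} = 40443 - \frac{-6966 - 9426}{-4543 + 85^{2}} = 40443 - \frac{-6966 + \left(-12456 + 3030\right)}{-4543 + 7225} = 40443 - \frac{-6966 - 9426}{2682} = 40443 - \left(-16392\right) \frac{1}{2682} = 40443 - - \frac{2732}{447} = 40443 + \frac{2732}{447} = \frac{18080753}{447}$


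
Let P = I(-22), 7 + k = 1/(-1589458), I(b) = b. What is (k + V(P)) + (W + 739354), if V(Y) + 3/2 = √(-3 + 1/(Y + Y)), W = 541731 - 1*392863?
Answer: 705889026641/794729 + I*√1463/22 ≈ 8.8821e+5 + 1.7386*I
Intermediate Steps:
k = -11126207/1589458 (k = -7 + 1/(-1589458) = -7 - 1/1589458 = -11126207/1589458 ≈ -7.0000)
W = 148868 (W = 541731 - 392863 = 148868)
P = -22
V(Y) = -3/2 + √(-3 + 1/(2*Y)) (V(Y) = -3/2 + √(-3 + 1/(Y + Y)) = -3/2 + √(-3 + 1/(2*Y)))
(k + V(P)) + (W + 739354) = (-11126207/1589458 + (-3/2 + √2*√((1 - 6*(-22))/(-22))/2)) + (148868 + 739354) = (-11126207/1589458 + (-3/2 + √2*√(-(1 + 132)/22)/2)) + 888222 = (-11126207/1589458 + (-3/2 + √2*√(-1/22*133)/2)) + 888222 = (-11126207/1589458 + (-3/2 + √2*√(-133/22)/2)) + 888222 = (-11126207/1589458 + (-3/2 + √2*(I*√2926/22)/2)) + 888222 = (-11126207/1589458 + (-3/2 + I*√1463/22)) + 888222 = (-6755197/794729 + I*√1463/22) + 888222 = 705889026641/794729 + I*√1463/22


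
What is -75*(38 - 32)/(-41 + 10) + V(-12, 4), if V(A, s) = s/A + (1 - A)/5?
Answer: 7804/465 ≈ 16.783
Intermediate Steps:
V(A, s) = ⅕ - A/5 + s/A (V(A, s) = s/A + (1 - A)*(⅕) = s/A + (⅕ - A/5) = ⅕ - A/5 + s/A)
-75*(38 - 32)/(-41 + 10) + V(-12, 4) = -75*(38 - 32)/(-41 + 10) + (4 - ⅕*(-12)*(-1 - 12))/(-12) = -450/(-31) - (4 - ⅕*(-12)*(-13))/12 = -450*(-1)/31 - (4 - 156/5)/12 = -75*(-6/31) - 1/12*(-136/5) = 450/31 + 34/15 = 7804/465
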